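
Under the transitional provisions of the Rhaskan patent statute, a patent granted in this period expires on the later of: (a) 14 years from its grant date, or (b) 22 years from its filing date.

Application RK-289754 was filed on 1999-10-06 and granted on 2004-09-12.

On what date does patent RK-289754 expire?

2021-10-06

(a) grant + 14 years → 12 September 2018.
(b) filing + 22 years → 6 October 2021.
Later of the two: 6 October 2021.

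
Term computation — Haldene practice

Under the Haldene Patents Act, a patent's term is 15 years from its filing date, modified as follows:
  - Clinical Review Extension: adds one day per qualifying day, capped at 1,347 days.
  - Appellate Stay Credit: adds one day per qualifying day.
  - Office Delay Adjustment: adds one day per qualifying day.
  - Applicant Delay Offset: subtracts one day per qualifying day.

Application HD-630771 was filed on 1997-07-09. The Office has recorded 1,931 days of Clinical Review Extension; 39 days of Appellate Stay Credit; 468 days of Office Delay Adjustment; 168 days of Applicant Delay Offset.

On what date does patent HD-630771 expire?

Base term: filing date + 15 years → 9 July 2012.
Clinical Review Extension: 1931 days claimed exceeds the 1347-day cap, so +1347 days → 17 March 2016.
Appellate Stay Credit: +39 days → 25 April 2016.
Office Delay Adjustment: +468 days → 6 August 2017.
Applicant Delay Offset: −168 days → 19 February 2017.

February 19, 2017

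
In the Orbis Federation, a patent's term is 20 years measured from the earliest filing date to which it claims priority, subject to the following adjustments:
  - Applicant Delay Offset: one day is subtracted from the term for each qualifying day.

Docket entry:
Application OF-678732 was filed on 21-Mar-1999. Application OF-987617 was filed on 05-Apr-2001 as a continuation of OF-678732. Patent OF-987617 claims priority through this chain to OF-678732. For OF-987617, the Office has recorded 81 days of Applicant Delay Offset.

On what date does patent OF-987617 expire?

Earliest priority filing: 21 March 1999.
Base term: 21 March 1999 + 20 years → 21 March 2019.
Applicant Delay Offset: −81 days → 30 December 2018.

2018-12-30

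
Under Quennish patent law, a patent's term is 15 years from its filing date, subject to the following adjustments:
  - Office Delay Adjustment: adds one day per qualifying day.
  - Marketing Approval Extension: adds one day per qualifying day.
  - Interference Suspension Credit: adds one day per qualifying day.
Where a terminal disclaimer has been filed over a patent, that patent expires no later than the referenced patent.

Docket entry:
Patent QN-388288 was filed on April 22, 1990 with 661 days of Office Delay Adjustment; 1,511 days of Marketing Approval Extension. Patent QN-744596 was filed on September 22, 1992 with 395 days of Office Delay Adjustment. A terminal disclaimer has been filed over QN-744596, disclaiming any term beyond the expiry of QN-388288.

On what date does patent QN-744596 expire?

October 21, 2008

Natural term of QN-744596:
  Base: filing + 15 years → 22 September 2007.
  Office Delay Adjustment: +395 days → 21 October 2008.
Expiry of referenced patent QN-388288:
  Base: filing + 15 years → 22 April 2005.
  Office Delay Adjustment: +661 days → 12 February 2007.
  Marketing Approval Extension: +1511 days → 3 April 2011.
Terminal disclaimer: QN-744596 expires on the earlier of 21 October 2008 and 3 April 2011.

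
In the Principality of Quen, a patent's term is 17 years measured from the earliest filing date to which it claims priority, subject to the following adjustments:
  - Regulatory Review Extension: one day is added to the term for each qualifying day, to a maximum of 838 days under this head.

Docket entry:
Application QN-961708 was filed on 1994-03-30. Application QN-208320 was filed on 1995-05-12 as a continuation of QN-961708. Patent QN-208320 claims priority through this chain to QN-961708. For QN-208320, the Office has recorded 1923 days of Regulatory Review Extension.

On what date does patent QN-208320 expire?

Earliest priority filing: 30 March 1994.
Base term: 30 March 1994 + 17 years → 30 March 2011.
Regulatory Review Extension: 1923 days claimed exceeds the 838-day cap, so +838 days → 15 July 2013.

July 15, 2013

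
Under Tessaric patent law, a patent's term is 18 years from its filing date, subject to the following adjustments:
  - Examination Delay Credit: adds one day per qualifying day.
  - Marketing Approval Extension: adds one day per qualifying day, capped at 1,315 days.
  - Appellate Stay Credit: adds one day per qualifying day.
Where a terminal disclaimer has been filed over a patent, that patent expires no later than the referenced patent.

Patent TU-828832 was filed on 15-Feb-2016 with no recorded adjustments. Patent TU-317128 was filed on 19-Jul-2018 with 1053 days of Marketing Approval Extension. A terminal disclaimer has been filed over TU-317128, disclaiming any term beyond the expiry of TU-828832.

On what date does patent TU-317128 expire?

February 15, 2034

Natural term of TU-317128:
  Base: filing + 18 years → 19 July 2036.
  Marketing Approval Extension: 1053 days (within the 1315-day cap) → +1053 days → 7 June 2039.
Expiry of referenced patent TU-828832:
  Base: filing + 18 years → 15 February 2034.
Terminal disclaimer: TU-317128 expires on the earlier of 7 June 2039 and 15 February 2034.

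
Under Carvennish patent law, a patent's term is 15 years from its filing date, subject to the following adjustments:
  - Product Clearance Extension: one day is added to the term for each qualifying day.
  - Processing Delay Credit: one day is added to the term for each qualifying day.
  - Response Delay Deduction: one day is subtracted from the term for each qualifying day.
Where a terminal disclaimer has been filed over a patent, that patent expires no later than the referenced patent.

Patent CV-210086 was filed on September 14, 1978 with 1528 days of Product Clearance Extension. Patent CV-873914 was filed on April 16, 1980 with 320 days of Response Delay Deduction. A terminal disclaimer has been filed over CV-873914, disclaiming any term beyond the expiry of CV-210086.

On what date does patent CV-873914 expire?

Natural term of CV-873914:
  Base: filing + 15 years → 16 April 1995.
  Response Delay Deduction: −320 days → 31 May 1994.
Expiry of referenced patent CV-210086:
  Base: filing + 15 years → 14 September 1993.
  Product Clearance Extension: +1528 days → 20 November 1997.
Terminal disclaimer: CV-873914 expires on the earlier of 31 May 1994 and 20 November 1997.

1994-05-31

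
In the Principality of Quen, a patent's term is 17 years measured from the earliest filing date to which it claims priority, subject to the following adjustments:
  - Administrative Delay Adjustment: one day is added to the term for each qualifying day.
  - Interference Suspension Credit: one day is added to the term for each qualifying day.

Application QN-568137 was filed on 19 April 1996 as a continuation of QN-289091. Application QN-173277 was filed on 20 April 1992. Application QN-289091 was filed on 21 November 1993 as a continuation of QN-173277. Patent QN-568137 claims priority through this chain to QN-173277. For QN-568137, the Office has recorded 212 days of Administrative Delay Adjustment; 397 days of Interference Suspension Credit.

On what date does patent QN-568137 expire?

Earliest priority filing: 20 April 1992.
Base term: 20 April 1992 + 17 years → 20 April 2009.
Administrative Delay Adjustment: +212 days → 18 November 2009.
Interference Suspension Credit: +397 days → 20 December 2010.

December 20, 2010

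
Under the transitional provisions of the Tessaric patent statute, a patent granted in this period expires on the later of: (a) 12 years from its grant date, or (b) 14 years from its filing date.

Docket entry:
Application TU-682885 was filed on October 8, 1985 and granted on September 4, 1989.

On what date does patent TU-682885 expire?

September 4, 2001

(a) grant + 12 years → 4 September 2001.
(b) filing + 14 years → 8 October 1999.
Later of the two: 4 September 2001.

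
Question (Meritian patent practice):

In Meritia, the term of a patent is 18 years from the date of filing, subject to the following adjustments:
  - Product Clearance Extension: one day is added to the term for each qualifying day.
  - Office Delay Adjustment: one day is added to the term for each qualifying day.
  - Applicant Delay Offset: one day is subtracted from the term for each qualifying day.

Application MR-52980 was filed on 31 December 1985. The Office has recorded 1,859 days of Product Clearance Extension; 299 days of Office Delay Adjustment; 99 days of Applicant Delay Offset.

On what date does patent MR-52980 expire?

August 20, 2009

Base term: filing date + 18 years → 31 December 2003.
Product Clearance Extension: +1859 days → 1 February 2009.
Office Delay Adjustment: +299 days → 27 November 2009.
Applicant Delay Offset: −99 days → 20 August 2009.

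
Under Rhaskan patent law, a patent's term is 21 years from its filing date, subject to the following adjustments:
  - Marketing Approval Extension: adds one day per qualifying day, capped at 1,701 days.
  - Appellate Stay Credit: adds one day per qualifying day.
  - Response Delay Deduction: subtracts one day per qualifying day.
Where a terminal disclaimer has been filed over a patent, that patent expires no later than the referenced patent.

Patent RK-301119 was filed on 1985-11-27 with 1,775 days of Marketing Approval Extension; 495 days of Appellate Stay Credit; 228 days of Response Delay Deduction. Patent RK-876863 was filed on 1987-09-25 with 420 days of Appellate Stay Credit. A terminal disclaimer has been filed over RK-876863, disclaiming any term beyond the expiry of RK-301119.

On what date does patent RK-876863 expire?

Natural term of RK-876863:
  Base: filing + 21 years → 25 September 2008.
  Appellate Stay Credit: +420 days → 19 November 2009.
Expiry of referenced patent RK-301119:
  Base: filing + 21 years → 27 November 2006.
  Marketing Approval Extension: 1775 days claimed exceeds the 1701-day cap, so +1701 days → 25 July 2011.
  Appellate Stay Credit: +495 days → 1 December 2012.
  Response Delay Deduction: −228 days → 17 April 2012.
Terminal disclaimer: RK-876863 expires on the earlier of 19 November 2009 and 17 April 2012.

November 19, 2009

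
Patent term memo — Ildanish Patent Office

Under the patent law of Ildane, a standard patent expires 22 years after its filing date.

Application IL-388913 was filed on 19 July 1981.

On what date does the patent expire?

2003-07-19

Filing date + 22 years → 19 July 2003.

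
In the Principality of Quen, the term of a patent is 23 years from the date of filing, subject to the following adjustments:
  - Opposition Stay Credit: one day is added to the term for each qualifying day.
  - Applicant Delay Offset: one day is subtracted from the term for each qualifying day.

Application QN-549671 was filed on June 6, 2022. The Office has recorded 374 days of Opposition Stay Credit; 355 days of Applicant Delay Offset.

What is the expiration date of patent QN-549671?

Base term: filing date + 23 years → 6 June 2045.
Opposition Stay Credit: +374 days → 15 June 2046.
Applicant Delay Offset: −355 days → 25 June 2045.

2045-06-25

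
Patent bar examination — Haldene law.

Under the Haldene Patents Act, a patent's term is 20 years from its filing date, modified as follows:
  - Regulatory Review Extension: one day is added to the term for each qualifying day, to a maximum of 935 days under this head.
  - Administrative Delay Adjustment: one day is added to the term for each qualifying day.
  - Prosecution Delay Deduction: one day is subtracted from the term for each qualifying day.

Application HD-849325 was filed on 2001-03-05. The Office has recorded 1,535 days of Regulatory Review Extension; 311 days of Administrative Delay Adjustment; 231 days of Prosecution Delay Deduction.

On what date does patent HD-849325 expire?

December 15, 2023

Base term: filing date + 20 years → 5 March 2021.
Regulatory Review Extension: 1535 days claimed exceeds the 935-day cap, so +935 days → 26 September 2023.
Administrative Delay Adjustment: +311 days → 2 August 2024.
Prosecution Delay Deduction: −231 days → 15 December 2023.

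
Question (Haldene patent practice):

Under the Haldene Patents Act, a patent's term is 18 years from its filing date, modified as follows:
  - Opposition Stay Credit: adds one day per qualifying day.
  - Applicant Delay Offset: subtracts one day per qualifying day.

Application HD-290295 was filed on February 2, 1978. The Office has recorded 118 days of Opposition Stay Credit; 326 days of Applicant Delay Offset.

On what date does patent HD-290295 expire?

Base term: filing date + 18 years → 2 February 1996.
Opposition Stay Credit: +118 days → 30 May 1996.
Applicant Delay Offset: −326 days → 9 July 1995.

1995-07-09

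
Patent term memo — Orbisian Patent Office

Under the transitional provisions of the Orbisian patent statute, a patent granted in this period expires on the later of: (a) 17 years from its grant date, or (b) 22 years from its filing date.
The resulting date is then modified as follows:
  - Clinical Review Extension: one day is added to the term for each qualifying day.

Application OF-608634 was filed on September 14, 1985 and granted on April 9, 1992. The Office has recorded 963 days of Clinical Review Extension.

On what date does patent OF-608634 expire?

2011-11-28

(a) grant + 17 years → 9 April 2009.
(b) filing + 22 years → 14 September 2007.
Later of the two: 9 April 2009.
Clinical Review Extension: +963 days → 28 November 2011.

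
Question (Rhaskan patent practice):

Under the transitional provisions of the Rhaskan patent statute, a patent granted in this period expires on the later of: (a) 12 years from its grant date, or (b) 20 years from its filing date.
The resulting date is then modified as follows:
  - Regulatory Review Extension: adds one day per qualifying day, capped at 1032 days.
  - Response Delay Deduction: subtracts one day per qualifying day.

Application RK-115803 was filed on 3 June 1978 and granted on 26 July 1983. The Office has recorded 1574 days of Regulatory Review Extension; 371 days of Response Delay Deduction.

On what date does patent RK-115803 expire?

March 25, 2000

(a) grant + 12 years → 26 July 1995.
(b) filing + 20 years → 3 June 1998.
Later of the two: 3 June 1998.
Regulatory Review Extension: 1574 days claimed exceeds the 1032-day cap, so +1032 days → 31 March 2001.
Response Delay Deduction: −371 days → 25 March 2000.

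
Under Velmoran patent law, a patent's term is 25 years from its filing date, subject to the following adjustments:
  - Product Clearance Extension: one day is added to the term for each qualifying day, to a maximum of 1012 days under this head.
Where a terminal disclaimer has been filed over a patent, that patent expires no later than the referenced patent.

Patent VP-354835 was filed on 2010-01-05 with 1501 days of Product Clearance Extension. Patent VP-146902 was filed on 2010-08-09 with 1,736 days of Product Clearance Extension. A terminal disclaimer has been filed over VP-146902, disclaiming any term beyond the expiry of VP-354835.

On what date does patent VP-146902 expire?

Natural term of VP-146902:
  Base: filing + 25 years → 9 August 2035.
  Product Clearance Extension: 1736 days claimed exceeds the 1012-day cap, so +1012 days → 17 May 2038.
Expiry of referenced patent VP-354835:
  Base: filing + 25 years → 5 January 2035.
  Product Clearance Extension: 1501 days claimed exceeds the 1012-day cap, so +1012 days → 13 October 2037.
Terminal disclaimer: VP-146902 expires on the earlier of 17 May 2038 and 13 October 2037.

October 13, 2037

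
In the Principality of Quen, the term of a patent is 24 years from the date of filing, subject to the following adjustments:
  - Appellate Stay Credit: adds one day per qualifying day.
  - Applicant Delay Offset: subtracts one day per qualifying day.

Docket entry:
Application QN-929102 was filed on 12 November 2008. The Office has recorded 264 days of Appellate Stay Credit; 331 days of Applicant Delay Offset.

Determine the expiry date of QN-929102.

September 6, 2032

Base term: filing date + 24 years → 12 November 2032.
Appellate Stay Credit: +264 days → 3 August 2033.
Applicant Delay Offset: −331 days → 6 September 2032.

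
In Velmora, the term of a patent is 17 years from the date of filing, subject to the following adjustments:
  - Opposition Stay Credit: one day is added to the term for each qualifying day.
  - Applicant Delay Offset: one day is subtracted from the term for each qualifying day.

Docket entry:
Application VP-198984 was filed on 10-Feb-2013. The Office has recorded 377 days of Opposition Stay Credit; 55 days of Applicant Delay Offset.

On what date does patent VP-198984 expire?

December 29, 2030

Base term: filing date + 17 years → 10 February 2030.
Opposition Stay Credit: +377 days → 22 February 2031.
Applicant Delay Offset: −55 days → 29 December 2030.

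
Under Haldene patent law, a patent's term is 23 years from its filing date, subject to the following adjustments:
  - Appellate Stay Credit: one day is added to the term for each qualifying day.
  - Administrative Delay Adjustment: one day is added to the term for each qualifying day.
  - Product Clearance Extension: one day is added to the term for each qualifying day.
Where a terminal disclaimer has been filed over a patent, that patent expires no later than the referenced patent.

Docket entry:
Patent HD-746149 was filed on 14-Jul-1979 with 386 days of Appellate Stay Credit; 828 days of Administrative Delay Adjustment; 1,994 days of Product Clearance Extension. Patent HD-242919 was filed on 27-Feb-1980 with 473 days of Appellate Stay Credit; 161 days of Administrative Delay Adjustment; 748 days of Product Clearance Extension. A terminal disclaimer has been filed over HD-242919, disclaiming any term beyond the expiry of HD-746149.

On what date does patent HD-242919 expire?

Natural term of HD-242919:
  Base: filing + 23 years → 27 February 2003.
  Appellate Stay Credit: +473 days → 14 June 2004.
  Administrative Delay Adjustment: +161 days → 22 November 2004.
  Product Clearance Extension: +748 days → 10 December 2006.
Expiry of referenced patent HD-746149:
  Base: filing + 23 years → 14 July 2002.
  Appellate Stay Credit: +386 days → 4 August 2003.
  Administrative Delay Adjustment: +828 days → 9 November 2005.
  Product Clearance Extension: +1994 days → 26 April 2011.
Terminal disclaimer: HD-242919 expires on the earlier of 10 December 2006 and 26 April 2011.

2006-12-10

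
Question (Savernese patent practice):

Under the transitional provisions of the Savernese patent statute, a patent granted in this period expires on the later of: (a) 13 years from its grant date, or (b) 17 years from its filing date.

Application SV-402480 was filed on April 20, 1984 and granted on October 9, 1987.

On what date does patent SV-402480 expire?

2001-04-20

(a) grant + 13 years → 9 October 2000.
(b) filing + 17 years → 20 April 2001.
Later of the two: 20 April 2001.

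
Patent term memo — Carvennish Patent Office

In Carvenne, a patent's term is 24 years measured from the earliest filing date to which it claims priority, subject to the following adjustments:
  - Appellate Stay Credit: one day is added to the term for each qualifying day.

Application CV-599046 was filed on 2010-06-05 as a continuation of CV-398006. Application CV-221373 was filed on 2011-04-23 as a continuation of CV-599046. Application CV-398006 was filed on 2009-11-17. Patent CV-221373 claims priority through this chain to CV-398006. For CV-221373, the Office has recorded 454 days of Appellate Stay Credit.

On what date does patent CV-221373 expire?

Earliest priority filing: 17 November 2009.
Base term: 17 November 2009 + 24 years → 17 November 2033.
Appellate Stay Credit: +454 days → 14 February 2035.

2035-02-14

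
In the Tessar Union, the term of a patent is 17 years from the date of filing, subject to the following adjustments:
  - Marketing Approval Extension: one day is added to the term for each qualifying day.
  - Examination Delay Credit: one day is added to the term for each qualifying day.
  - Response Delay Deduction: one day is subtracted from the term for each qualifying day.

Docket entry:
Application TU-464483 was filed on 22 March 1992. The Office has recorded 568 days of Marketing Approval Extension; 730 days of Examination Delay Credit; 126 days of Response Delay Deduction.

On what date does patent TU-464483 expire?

Base term: filing date + 17 years → 22 March 2009.
Marketing Approval Extension: +568 days → 11 October 2010.
Examination Delay Credit: +730 days → 10 October 2012.
Response Delay Deduction: −126 days → 6 June 2012.

2012-06-06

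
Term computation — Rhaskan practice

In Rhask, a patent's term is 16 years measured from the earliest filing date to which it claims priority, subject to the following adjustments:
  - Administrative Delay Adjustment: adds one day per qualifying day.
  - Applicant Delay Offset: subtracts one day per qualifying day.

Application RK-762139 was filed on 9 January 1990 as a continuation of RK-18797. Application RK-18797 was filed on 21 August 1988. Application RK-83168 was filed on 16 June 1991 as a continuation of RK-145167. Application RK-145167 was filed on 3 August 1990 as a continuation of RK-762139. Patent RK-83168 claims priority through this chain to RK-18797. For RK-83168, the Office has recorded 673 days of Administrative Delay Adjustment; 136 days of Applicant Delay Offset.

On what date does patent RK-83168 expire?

Earliest priority filing: 21 August 1988.
Base term: 21 August 1988 + 16 years → 21 August 2004.
Administrative Delay Adjustment: +673 days → 25 June 2006.
Applicant Delay Offset: −136 days → 9 February 2006.

2006-02-09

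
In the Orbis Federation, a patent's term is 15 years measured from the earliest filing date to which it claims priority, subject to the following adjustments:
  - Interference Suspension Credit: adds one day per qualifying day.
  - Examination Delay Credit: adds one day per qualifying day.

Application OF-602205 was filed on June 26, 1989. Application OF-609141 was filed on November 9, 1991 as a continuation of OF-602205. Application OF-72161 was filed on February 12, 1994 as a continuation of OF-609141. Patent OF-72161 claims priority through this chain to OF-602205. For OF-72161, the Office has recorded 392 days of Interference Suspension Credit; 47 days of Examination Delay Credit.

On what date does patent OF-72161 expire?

September 8, 2005

Earliest priority filing: 26 June 1989.
Base term: 26 June 1989 + 15 years → 26 June 2004.
Interference Suspension Credit: +392 days → 23 July 2005.
Examination Delay Credit: +47 days → 8 September 2005.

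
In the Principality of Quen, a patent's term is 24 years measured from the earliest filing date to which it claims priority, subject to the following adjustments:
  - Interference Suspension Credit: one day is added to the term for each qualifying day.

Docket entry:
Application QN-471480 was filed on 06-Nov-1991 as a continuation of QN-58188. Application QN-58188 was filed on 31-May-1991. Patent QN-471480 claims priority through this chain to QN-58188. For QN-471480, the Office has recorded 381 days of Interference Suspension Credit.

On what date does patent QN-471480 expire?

Earliest priority filing: 31 May 1991.
Base term: 31 May 1991 + 24 years → 31 May 2015.
Interference Suspension Credit: +381 days → 15 June 2016.

June 15, 2016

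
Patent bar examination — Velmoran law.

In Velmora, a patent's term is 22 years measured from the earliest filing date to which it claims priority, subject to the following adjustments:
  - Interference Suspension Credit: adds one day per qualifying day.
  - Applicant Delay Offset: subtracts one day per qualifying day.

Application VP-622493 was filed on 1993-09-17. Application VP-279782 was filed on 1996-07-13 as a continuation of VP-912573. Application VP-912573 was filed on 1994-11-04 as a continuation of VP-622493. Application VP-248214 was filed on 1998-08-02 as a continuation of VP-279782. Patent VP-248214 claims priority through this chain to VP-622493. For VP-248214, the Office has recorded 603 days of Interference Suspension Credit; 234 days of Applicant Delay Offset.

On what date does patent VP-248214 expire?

2016-09-20

Earliest priority filing: 17 September 1993.
Base term: 17 September 1993 + 22 years → 17 September 2015.
Interference Suspension Credit: +603 days → 12 May 2017.
Applicant Delay Offset: −234 days → 20 September 2016.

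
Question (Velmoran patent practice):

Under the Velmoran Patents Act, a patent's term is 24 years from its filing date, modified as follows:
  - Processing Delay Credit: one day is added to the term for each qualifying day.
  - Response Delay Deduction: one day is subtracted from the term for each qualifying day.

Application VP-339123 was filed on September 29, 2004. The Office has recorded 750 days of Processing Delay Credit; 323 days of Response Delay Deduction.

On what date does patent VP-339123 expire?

November 30, 2029

Base term: filing date + 24 years → 29 September 2028.
Processing Delay Credit: +750 days → 19 October 2030.
Response Delay Deduction: −323 days → 30 November 2029.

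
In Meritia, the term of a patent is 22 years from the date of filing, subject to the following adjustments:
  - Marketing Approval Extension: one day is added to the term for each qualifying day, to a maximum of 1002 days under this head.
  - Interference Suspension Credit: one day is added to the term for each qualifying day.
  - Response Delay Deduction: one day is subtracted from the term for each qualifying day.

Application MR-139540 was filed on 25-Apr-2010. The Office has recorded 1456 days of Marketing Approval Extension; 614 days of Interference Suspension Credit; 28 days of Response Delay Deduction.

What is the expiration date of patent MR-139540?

Base term: filing date + 22 years → 25 April 2032.
Marketing Approval Extension: 1456 days claimed exceeds the 1002-day cap, so +1002 days → 22 January 2035.
Interference Suspension Credit: +614 days → 27 September 2036.
Response Delay Deduction: −28 days → 30 August 2036.

August 30, 2036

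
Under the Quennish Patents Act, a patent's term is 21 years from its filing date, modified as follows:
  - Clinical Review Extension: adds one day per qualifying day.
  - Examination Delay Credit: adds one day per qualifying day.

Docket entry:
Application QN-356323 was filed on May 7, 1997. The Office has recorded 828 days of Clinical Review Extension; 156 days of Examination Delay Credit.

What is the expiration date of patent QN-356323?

2021-01-15

Base term: filing date + 21 years → 7 May 2018.
Clinical Review Extension: +828 days → 12 August 2020.
Examination Delay Credit: +156 days → 15 January 2021.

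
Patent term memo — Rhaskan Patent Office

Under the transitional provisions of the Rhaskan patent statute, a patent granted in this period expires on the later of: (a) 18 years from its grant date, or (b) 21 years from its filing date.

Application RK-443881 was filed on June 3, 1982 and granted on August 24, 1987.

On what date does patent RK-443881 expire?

(a) grant + 18 years → 24 August 2005.
(b) filing + 21 years → 3 June 2003.
Later of the two: 24 August 2005.

August 24, 2005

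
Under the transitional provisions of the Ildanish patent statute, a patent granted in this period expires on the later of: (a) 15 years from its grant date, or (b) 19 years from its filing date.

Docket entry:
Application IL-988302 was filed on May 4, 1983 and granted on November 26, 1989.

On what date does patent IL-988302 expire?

(a) grant + 15 years → 26 November 2004.
(b) filing + 19 years → 4 May 2002.
Later of the two: 26 November 2004.

2004-11-26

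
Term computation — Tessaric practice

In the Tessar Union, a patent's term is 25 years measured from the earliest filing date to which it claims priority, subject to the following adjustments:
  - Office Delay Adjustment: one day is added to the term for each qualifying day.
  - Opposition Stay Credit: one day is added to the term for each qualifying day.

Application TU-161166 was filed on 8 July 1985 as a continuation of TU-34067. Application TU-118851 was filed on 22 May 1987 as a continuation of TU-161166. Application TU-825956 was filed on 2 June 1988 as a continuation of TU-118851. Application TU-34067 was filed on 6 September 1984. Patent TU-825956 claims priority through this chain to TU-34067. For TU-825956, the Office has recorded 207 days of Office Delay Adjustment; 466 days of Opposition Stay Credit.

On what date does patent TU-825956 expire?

July 11, 2011

Earliest priority filing: 6 September 1984.
Base term: 6 September 1984 + 25 years → 6 September 2009.
Office Delay Adjustment: +207 days → 1 April 2010.
Opposition Stay Credit: +466 days → 11 July 2011.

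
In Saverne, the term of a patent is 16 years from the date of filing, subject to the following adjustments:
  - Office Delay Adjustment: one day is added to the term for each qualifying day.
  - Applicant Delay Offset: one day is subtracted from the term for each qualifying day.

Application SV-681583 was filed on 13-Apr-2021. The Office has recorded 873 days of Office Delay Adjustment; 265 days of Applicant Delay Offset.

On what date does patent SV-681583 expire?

Base term: filing date + 16 years → 13 April 2037.
Office Delay Adjustment: +873 days → 3 September 2039.
Applicant Delay Offset: −265 days → 12 December 2038.

2038-12-12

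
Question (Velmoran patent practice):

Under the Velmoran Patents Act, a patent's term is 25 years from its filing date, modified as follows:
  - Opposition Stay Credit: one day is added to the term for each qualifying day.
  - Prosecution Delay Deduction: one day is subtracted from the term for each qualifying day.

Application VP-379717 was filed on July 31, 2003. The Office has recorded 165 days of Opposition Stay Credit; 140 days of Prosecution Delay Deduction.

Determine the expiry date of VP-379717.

Base term: filing date + 25 years → 31 July 2028.
Opposition Stay Credit: +165 days → 12 January 2029.
Prosecution Delay Deduction: −140 days → 25 August 2028.

August 25, 2028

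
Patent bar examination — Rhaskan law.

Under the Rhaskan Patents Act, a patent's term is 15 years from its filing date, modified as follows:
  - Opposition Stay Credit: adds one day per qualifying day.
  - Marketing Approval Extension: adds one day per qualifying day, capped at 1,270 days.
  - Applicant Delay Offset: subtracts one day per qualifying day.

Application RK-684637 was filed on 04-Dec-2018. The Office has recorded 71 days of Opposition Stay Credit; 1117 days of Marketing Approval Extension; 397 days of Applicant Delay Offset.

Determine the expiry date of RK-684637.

February 3, 2036

Base term: filing date + 15 years → 4 December 2033.
Opposition Stay Credit: +71 days → 13 February 2034.
Marketing Approval Extension: 1117 days (within the 1270-day cap) → +1117 days → 6 March 2037.
Applicant Delay Offset: −397 days → 3 February 2036.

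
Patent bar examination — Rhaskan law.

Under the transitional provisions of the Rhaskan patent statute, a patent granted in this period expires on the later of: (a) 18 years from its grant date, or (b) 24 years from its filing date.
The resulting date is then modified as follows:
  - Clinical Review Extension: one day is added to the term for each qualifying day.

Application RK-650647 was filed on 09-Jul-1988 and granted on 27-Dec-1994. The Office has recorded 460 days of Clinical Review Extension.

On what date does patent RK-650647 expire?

April 1, 2014

(a) grant + 18 years → 27 December 2012.
(b) filing + 24 years → 9 July 2012.
Later of the two: 27 December 2012.
Clinical Review Extension: +460 days → 1 April 2014.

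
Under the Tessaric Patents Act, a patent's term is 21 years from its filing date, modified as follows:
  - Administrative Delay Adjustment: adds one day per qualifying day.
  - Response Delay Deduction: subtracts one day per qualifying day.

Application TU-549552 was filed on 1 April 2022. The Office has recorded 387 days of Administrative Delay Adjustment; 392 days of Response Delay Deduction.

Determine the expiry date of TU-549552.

March 27, 2043

Base term: filing date + 21 years → 1 April 2043.
Administrative Delay Adjustment: +387 days → 22 April 2044.
Response Delay Deduction: −392 days → 27 March 2043.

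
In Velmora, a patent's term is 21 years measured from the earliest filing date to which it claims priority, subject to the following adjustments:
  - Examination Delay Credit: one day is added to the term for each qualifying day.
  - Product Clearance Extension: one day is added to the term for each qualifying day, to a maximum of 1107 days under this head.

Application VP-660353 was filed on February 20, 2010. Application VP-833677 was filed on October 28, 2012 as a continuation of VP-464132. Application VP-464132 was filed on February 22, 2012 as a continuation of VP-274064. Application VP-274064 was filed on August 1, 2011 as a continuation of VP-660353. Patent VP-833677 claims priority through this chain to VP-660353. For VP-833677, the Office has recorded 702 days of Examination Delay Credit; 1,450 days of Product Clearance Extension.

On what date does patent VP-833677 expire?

Earliest priority filing: 20 February 2010.
Base term: 20 February 2010 + 21 years → 20 February 2031.
Examination Delay Credit: +702 days → 22 January 2033.
Product Clearance Extension: 1450 days claimed exceeds the 1107-day cap, so +1107 days → 3 February 2036.

February 3, 2036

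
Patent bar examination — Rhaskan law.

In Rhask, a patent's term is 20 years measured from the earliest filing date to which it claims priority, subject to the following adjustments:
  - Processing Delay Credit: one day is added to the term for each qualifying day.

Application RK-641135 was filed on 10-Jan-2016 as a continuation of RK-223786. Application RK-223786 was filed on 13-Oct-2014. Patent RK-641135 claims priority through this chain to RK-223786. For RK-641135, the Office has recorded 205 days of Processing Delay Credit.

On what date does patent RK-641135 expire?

Earliest priority filing: 13 October 2014.
Base term: 13 October 2014 + 20 years → 13 October 2034.
Processing Delay Credit: +205 days → 6 May 2035.

2035-05-06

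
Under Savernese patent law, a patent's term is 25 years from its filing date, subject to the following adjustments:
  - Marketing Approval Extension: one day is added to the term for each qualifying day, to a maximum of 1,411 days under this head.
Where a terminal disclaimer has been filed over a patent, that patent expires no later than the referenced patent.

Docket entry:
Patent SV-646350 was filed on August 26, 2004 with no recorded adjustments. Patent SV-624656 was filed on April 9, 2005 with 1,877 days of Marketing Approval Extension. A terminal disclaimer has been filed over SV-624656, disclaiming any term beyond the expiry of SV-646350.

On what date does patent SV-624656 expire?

Natural term of SV-624656:
  Base: filing + 25 years → 9 April 2030.
  Marketing Approval Extension: 1877 days claimed exceeds the 1411-day cap, so +1411 days → 18 February 2034.
Expiry of referenced patent SV-646350:
  Base: filing + 25 years → 26 August 2029.
Terminal disclaimer: SV-624656 expires on the earlier of 18 February 2034 and 26 August 2029.

2029-08-26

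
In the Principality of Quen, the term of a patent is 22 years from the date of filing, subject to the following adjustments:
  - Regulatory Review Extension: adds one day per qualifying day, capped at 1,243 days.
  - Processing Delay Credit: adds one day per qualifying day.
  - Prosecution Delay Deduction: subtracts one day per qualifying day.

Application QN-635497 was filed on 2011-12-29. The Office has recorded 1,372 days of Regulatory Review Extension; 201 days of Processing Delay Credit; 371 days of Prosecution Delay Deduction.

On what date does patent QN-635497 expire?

Base term: filing date + 22 years → 29 December 2033.
Regulatory Review Extension: 1372 days claimed exceeds the 1243-day cap, so +1243 days → 25 May 2037.
Processing Delay Credit: +201 days → 12 December 2037.
Prosecution Delay Deduction: −371 days → 6 December 2036.

December 6, 2036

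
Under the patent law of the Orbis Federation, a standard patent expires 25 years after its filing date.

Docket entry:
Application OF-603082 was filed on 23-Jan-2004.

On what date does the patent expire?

2029-01-23

Filing date + 25 years → 23 January 2029.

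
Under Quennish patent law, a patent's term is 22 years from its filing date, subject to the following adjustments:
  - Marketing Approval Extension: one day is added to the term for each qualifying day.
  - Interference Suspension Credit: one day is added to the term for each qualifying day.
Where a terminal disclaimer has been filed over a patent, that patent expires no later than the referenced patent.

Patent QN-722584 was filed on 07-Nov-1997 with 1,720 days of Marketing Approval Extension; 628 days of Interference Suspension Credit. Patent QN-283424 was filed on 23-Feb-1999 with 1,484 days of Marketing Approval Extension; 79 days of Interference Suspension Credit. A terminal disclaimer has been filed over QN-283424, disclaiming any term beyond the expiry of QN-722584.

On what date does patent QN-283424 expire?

June 5, 2025

Natural term of QN-283424:
  Base: filing + 22 years → 23 February 2021.
  Marketing Approval Extension: +1484 days → 18 March 2025.
  Interference Suspension Credit: +79 days → 5 June 2025.
Expiry of referenced patent QN-722584:
  Base: filing + 22 years → 7 November 2019.
  Marketing Approval Extension: +1720 days → 23 July 2024.
  Interference Suspension Credit: +628 days → 12 April 2026.
Terminal disclaimer: QN-283424 expires on the earlier of 5 June 2025 and 12 April 2026.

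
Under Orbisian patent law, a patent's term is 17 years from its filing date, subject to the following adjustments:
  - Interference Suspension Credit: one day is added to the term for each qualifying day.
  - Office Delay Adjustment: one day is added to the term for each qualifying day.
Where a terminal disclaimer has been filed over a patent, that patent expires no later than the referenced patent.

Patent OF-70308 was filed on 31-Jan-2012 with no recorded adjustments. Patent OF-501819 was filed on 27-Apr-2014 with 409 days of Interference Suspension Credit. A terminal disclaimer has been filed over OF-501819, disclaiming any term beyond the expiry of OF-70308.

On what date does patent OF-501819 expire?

Natural term of OF-501819:
  Base: filing + 17 years → 27 April 2031.
  Interference Suspension Credit: +409 days → 9 June 2032.
Expiry of referenced patent OF-70308:
  Base: filing + 17 years → 31 January 2029.
Terminal disclaimer: OF-501819 expires on the earlier of 9 June 2032 and 31 January 2029.

2029-01-31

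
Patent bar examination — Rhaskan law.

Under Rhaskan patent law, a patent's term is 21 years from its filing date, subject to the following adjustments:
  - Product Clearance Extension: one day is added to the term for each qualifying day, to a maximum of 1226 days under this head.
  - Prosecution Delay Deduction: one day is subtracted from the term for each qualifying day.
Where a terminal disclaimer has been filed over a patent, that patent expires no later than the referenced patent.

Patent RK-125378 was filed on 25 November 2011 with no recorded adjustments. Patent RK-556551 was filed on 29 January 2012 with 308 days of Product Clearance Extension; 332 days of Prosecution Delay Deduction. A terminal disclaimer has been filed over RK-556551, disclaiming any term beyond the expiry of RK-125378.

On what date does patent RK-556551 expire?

Natural term of RK-556551:
  Base: filing + 21 years → 29 January 2033.
  Product Clearance Extension: 308 days (within the 1226-day cap) → +308 days → 3 December 2033.
  Prosecution Delay Deduction: −332 days → 5 January 2033.
Expiry of referenced patent RK-125378:
  Base: filing + 21 years → 25 November 2032.
Terminal disclaimer: RK-556551 expires on the earlier of 5 January 2033 and 25 November 2032.

2032-11-25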